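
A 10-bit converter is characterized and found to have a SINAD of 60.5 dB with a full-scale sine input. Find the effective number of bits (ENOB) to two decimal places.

9.76 bits

ENOB = (SINAD − 1.76) / 6.02 = (60.5 − 1.76)/6.02 = 9.757.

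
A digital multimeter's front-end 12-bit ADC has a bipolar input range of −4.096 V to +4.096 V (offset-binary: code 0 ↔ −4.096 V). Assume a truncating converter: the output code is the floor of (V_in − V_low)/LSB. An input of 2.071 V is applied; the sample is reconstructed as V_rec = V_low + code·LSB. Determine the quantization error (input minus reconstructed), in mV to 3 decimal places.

1.000 mV

LSB = 8.192/2^12 = 2.000 mV.
(V_in − V_low)/LSB = (2.071 − (−4.096))/0.002 = 3083.5000 → code 3083 (floor).
Code 3083 maps back to (−4.096) + 3083×0.002 V = 2.07 V.
Difference: 0.001 V → 1.000 mV.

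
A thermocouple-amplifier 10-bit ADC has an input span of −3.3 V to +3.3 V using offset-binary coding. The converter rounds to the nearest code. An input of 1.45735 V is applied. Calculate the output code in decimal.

LSB = 6.6 V / 1024 = 6.445 mV.
(V_in − V_low)/LSB = (1.45735 − (−3.3)) / 0.00644531 = 738.110.
So the output code is 738.

code 738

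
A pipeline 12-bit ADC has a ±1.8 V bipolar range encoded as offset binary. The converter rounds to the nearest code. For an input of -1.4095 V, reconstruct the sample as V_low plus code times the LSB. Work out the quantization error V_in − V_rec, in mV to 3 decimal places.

0.266 mV

LSB = 3.6/2^12 = 0.879 mV.
(V_in − V_low)/LSB = (-1.4095 − (−1.8))/0.000878906 = 444.3022 → code 444 (round).
Code 444 maps back to (−1.8) + 444×0.000878906 V = -1.4097656 V.
Error = -1.4095 − (−1.4097656) = 0.000265625 V = 0.266 mV.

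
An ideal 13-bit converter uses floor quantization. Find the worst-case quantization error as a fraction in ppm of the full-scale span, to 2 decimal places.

122.07 ppm

Truncating → worst-case error = 1 LSB = V_FS/2^13, so 1e+06/8192 = 122.07 ppm of full scale.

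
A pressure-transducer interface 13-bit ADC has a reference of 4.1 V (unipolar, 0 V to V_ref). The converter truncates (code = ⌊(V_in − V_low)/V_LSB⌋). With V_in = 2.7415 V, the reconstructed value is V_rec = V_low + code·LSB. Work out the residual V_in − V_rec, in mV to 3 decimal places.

0.326 mV

One LSB is 4.1 V / 8192 = 0.500 mV.
(V_in − V_low)/LSB = (2.7415 − 0)/0.000500488 = 5477.6507 → code 5477 (floor).
Code 5477 maps back to 0 + 5477×0.000500488 V = 2.7411743 V.
Error = 2.7415 − 2.7411743 = 0.000325684 V = 0.326 mV.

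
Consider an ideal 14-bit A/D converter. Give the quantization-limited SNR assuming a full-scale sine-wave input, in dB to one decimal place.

86.0 dB

SNR ≈ 6.02·N + 1.76 dB = 6.02·14 + 1.76 = 86.04 dB.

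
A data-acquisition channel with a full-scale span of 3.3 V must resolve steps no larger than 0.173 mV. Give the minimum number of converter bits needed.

15 bits

Number of steps required ≥ 3.3 V / 0.173 mV = 19075.14.
Need 2^N ≥ 19075.14; 2^14 = 16384, 2^15 = 32768.
Minimum N = 15.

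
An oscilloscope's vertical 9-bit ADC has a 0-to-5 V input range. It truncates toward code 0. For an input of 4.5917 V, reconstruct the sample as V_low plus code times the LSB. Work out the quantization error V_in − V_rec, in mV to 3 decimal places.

One LSB is 5 V / 512 = 9.766 mV.
(4.5917 − 0)/0.00976562 = 470.1901; ⌊·⌋ gives code 470.
Code 470 maps back to 0 + 470×0.00976562 V = 4.5898438 V.
Error = 4.5917 − 4.5898438 = 0.00185625 V = 1.856 mV.

1.856 mV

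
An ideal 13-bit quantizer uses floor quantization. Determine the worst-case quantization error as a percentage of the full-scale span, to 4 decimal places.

0.0122 %

Truncating → worst-case error = 1 LSB = V_FS/2^13, so 100/8192 = 0.012207 % of full scale.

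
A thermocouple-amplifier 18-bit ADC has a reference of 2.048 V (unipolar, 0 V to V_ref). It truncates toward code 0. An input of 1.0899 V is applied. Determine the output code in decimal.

code 139507

Full-scale span = 2.048 V; LSB = 2.048/2^18 = 7.81 µV.
(V_in − V_low)/LSB = (1.0899 − 0) / 7.8125e-06 = 139507.200.
So the output code is 139507.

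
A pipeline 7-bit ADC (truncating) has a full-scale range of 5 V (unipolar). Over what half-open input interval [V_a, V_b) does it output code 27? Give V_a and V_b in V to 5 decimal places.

[1.05469 V, 1.09375 V)

LSB = 5/2^7 = 39.062 mV.
V_a = V_low + 27·LSB = 1.05469 V; V_b = V_low + 28·LSB = 1.09375 V.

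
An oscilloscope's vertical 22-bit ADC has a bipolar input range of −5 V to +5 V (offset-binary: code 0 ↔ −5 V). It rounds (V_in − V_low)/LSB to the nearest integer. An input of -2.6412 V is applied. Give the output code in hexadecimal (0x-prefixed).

code 0xF18A8 (decimal 989352)

Full-scale span = 10 V; LSB = 10/2^22 = 2.38 µV.
(V_in − V_low)/LSB = (-2.6412 − (−5)) / 2.38419e-06 = 989352.428.
round(989352.428) = 989352.
In hexadecimal (0x-prefixed): 0xF18A8.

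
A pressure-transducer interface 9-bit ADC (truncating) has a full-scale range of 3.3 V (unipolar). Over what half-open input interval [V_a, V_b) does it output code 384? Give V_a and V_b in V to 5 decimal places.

[2.47500 V, 2.48145 V)

LSB = 3.3/2^9 = 6.445 mV.
V_a = V_low + 384·LSB = 2.475 V; V_b = V_low + 385·LSB = 2.48145 V.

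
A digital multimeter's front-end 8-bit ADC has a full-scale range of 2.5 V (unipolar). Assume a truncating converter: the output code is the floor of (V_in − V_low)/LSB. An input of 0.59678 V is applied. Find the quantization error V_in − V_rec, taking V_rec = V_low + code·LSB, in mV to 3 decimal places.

1.077 mV

Step size: 2.5 V ÷ 2^8 = 9.766 mV.
(0.59678 − 0)/0.00976562 = 61.1103; ⌊·⌋ gives code 61.
Code 61 maps back to 0 + 61×0.00976562 V = 0.59570312 V.
Error = 0.59678 − 0.59570312 = 0.00107687 V = 1.077 mV.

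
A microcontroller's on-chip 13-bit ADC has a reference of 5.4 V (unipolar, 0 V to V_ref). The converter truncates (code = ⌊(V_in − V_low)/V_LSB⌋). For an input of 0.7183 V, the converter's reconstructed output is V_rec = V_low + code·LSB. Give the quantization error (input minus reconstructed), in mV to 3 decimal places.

0.453 mV

One LSB is 5.4 V / 8192 = 0.659 mV.
Scaled input = 1089.6877 LSBs, so code = 1089.
Code 1089 maps back to 0 + 1089×0.00065918 V = 0.71784668 V.
Error = 0.7183 − 0.71784668 = 0.00045332 V = 0.453 mV.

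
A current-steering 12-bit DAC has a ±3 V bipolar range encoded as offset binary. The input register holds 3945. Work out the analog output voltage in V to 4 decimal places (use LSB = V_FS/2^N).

2.7788 V

LSB = 6 V / 2^12 = 1.465 mV.
V_out = (−3) + 3945 × 0.00146484 V = 2.77881 V.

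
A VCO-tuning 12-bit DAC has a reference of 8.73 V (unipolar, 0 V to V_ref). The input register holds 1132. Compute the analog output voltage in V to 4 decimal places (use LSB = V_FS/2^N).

2.4127 V

LSB = 8.73 V / 2^12 = 2.131 mV.
V_out = 0 + 1132 × 0.00213135 V = 2.41269 V.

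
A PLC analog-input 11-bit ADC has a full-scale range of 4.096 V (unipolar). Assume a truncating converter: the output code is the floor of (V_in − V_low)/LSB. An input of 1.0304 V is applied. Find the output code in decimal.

LSB = 4.096 V / 2048 = 2.000 mV.
Input sits at 515.200 steps above V_low.
⌊·⌋(515.200) = 515.

code 515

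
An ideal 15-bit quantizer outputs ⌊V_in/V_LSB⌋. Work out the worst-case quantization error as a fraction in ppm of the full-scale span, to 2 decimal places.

30.52 ppm

Truncating → worst-case error = 1 LSB = V_FS/2^15, so 1e+06/32768 = 30.5176 ppm of full scale.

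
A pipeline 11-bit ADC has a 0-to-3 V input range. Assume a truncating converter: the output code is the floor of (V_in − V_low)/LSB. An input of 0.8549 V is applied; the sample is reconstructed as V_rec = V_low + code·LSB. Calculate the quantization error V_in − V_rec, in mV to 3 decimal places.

One LSB is 3 V / 2048 = 1.465 mV.
Scaled input = 583.6117 LSBs, so code = 583.
Code 583 maps back to 0 + 583×0.00146484 V = 0.85400391 V.
V_in − V_rec = 0.000896094 V = 0.896 mV.

0.896 mV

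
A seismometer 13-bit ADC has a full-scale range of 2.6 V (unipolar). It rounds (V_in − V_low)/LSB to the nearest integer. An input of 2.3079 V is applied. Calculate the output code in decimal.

With 8192 levels over 2.6 V, one step is 317.38 µV.
(V_in − V_low)/LSB = (2.3079 − 0) / 0.000317383 = 7271.660.
So the output code is 7272.

code 7272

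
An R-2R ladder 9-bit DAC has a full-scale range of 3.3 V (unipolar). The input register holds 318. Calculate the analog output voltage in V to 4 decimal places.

LSB = 3.3 V / 2^9 = 6.445 mV.
V_out = 0 + 318 × 0.00644531 V = 2.04961 V.

2.0496 V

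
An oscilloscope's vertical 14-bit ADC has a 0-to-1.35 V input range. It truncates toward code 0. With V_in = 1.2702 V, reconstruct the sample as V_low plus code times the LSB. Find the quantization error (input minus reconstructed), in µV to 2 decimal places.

LSB = 1.35/2^14 = 82.40 µV.
(V_in − V_low)/LSB = (1.2702 − 0)/8.23975e-05 = 15415.5236 → code 15415 (floor).
Code 15415 maps back to 0 + 15415×8.23975e-05 V = 1.2701569 V.
Error = 1.2702 − 1.2701569 = 4.31396e-05 V = 43.14 µV.

43.14 µV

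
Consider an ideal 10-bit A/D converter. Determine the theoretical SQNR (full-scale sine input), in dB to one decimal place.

62.0 dB

SNR ≈ 6.02·N + 1.76 dB = 6.02·10 + 1.76 = 61.96 dB.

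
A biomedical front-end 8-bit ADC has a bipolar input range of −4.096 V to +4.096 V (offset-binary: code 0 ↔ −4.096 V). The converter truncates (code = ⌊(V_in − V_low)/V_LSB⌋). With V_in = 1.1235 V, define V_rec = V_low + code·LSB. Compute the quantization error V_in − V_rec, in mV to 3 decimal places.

3.500 mV

One LSB is 8.192 V / 256 = 32.000 mV.
(1.1235 − (−4.096))/0.032 = 163.1094; ⌊·⌋ gives code 163.
V_rec = (−4.096) + 163·0.032 = 1.12 V.
Error = 1.1235 − 1.12 = 0.0035 V = 3.500 mV.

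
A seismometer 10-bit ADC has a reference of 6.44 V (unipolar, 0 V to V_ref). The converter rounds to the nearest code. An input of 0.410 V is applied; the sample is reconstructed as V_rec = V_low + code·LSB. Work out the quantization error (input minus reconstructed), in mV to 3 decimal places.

One LSB is 6.44 V / 1024 = 6.289 mV.
(0.410 − 0)/0.00628906 = 65.1925; round gives code 65.
Reconstructed: 0.40878906 V.
Error = 0.410 − 0.40878906 = 0.00121094 V = 1.211 mV.

1.211 mV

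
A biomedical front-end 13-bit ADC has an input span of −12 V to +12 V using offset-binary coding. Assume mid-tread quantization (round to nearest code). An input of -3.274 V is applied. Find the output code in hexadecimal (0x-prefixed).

code 0xBA2 (decimal 2978)

LSB = 24 V / 8192 = 2.930 mV.
Input sits at 2978.475 steps above V_low.
Round → code 2978.
In hexadecimal (0x-prefixed): 0xBA2.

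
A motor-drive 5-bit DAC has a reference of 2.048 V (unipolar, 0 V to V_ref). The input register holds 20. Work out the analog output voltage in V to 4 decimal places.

1.2800 V

LSB = 2.048 V / 2^5 = 64.000 mV.
V_out = 0 + 20 × 0.064 V = 1.28 V.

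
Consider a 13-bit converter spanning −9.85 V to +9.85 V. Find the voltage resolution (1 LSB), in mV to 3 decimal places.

Full-scale span = 19.7 V.
LSB = 19.7 / 2^13 = 19.7 / 8192 = 0.00240479 V = 2.405 mV.

2.405 mV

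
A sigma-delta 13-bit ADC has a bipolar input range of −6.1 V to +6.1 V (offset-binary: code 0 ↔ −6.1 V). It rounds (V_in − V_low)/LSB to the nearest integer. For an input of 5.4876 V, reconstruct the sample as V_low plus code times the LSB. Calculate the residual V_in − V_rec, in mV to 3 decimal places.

-0.315 mV

Step size: 12.2 V ÷ 2^13 = 1.489 mV.
(5.4876 − (−6.1))/0.00148926 = 7780.7885; round gives code 7781.
V_rec = (−6.1) + 7781·0.00148926 = 5.487915 V.
Difference: -0.000315039 V → -0.315 mV.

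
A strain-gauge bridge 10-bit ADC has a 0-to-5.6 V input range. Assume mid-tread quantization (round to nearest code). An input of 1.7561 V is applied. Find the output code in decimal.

code 321

With 1024 levels over 5.6 V, one step is 5.469 mV.
Input sits at 321.115 steps above V_low.
Round → code 321.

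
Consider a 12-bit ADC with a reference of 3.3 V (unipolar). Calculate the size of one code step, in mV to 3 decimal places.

0.806 mV

Full-scale span = 3.3 V.
LSB = 3.3 / 2^12 = 3.3 / 4096 = 0.000805664 V = 0.806 mV.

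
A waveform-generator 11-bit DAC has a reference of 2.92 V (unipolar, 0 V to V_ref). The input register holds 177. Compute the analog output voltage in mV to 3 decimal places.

LSB = 2.92 V / 2^11 = 1.426 mV.
V_out = 0 + 177 × 0.00142578 V = 0.252363 V.
= 252.363 mV.

252.363 mV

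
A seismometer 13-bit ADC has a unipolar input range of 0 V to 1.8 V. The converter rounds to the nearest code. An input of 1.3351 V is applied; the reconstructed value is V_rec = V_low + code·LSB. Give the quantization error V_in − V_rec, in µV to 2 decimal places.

LSB = 1.8/2^13 = 219.73 µV.
(V_in − V_low)/LSB = (1.3351 − 0)/0.000219727 = 6076.1884 → code 6076 (round).
V_rec = 0 + 6076·0.000219727 = 1.3350586 V.
Error = 1.3351 − 1.3350586 = 4.14063e-05 V = 41.41 µV.

41.41 µV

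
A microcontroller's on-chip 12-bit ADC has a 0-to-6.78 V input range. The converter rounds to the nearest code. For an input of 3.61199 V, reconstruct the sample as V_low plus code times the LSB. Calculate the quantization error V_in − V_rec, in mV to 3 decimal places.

0.183 mV

LSB = 6.78/2^12 = 1.655 mV.
(3.61199 − 0)/0.00165527 = 2182.1108; round gives code 2182.
Reconstructed: 3.6118066 V.
V_in − V_rec = 0.000183359 V = 0.183 mV.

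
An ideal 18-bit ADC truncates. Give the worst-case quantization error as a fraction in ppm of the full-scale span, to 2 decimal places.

3.81 ppm

Truncating → worst-case error = 1 LSB = V_FS/2^18, so 1e+06/262144 = 3.8147 ppm of full scale.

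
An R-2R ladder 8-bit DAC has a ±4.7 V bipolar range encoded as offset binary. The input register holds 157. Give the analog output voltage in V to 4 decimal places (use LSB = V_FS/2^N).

LSB = 9.4 V / 2^8 = 36.719 mV.
V_out = (−4.7) + 157 × 0.0367188 V = 1.06484 V.

1.0648 V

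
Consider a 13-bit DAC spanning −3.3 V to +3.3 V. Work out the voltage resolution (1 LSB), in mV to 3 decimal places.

Full-scale span = 6.6 V.
LSB = 6.6 / 2^13 = 6.6 / 8192 = 0.000805664 V = 0.806 mV.

0.806 mV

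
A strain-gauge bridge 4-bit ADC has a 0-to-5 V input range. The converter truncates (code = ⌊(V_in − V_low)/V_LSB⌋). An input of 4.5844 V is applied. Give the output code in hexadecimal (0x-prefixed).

LSB = 5 V / 16 = 312.500 mV.
(V_in − V_low)/LSB = (4.5844 − 0) / 0.3125 = 14.670.
⌊·⌋(14.670) = 14.
In hexadecimal (0x-prefixed): 0xE.

code 0xE (decimal 14)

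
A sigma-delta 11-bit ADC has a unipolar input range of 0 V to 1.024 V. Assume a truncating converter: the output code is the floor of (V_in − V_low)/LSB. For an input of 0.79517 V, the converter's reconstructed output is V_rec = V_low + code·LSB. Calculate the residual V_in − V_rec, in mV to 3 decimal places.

One LSB is 1.024 V / 2048 = 0.500 mV.
Scaled input = 1590.3400 LSBs, so code = 1590.
V_rec = 0 + 1590·0.0005 = 0.795 V.
Error = 0.79517 − 0.795 = 0.00017 V = 0.170 mV.

0.170 mV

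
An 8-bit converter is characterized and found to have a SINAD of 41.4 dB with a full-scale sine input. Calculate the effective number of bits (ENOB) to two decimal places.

ENOB = (SINAD − 1.76) / 6.02 = (41.4 − 1.76)/6.02 = 6.585.

6.58 bits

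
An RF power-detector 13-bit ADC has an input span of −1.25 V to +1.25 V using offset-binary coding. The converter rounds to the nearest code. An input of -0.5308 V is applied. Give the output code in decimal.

code 2357

Full-scale span = 2.5 V; LSB = 2.5/2^13 = 305.18 µV.
(-0.5308 − (−1.25)) / 0.000305176 = 2356.675 LSBs.
So the output code is 2357.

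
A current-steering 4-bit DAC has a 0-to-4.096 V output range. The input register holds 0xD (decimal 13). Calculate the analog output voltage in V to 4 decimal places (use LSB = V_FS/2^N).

3.3280 V

LSB = 4.096 V / 2^4 = 256.000 mV.
Code 0xD = 13 decimal.
V_out = 0 + 13 × 0.256 V = 3.328 V.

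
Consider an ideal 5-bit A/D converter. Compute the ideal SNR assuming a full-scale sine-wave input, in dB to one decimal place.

31.9 dB

SNR ≈ 6.02·N + 1.76 dB = 6.02·5 + 1.76 = 31.86 dB.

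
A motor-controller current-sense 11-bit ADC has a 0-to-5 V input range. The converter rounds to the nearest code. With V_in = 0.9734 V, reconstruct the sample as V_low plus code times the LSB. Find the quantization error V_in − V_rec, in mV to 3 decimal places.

-0.721 mV

LSB = 5/2^11 = 2.441 mV.
(V_in − V_low)/LSB = (0.9734 − 0)/0.00244141 = 398.7046 → code 399 (round).
V_rec = 0 + 399·0.00244141 = 0.97412109 V.
Error = 0.9734 − 0.97412109 = -0.000721094 V = -0.721 mV.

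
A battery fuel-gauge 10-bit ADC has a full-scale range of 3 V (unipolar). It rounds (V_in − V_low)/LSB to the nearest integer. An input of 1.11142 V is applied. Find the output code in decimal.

code 379

LSB = 3 V / 1024 = 2.930 mV.
Input sits at 379.365 steps above V_low.
So the output code is 379.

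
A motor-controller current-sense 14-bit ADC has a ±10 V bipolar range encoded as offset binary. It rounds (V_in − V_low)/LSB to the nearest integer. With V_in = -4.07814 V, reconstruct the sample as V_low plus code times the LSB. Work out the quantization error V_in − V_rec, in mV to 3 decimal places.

Step size: 20 V ÷ 2^14 = 1.221 mV.
(V_in − V_low)/LSB = (-4.07814 − (−10))/0.0012207 = 4851.1877 → code 4851 (round).
Reconstructed: -4.0783691 V.
Error = -4.07814 − (−4.0783691) = 0.000229141 V = 0.229 mV.

0.229 mV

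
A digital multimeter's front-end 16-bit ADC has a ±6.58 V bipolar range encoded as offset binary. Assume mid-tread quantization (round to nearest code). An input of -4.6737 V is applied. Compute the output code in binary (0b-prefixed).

Full-scale span = 13.16 V; LSB = 13.16/2^16 = 200.81 µV.
(-4.6737 − (−6.58)) / 0.000200806 = 9493.258 LSBs.
Round → code 9493.
In binary (0b-prefixed): 0b10010100010101.

code 0b10010100010101 (decimal 9493)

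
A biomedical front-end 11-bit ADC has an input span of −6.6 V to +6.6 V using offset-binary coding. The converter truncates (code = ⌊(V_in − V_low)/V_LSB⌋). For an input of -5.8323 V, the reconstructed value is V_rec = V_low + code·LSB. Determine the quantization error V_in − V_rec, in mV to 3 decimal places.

0.708 mV

One LSB is 13.2 V / 2048 = 6.445 mV.
(-5.8323 − (−6.6))/0.00644531 = 119.1098; ⌊·⌋ gives code 119.
V_rec = (−6.6) + 119·0.00644531 = -5.8330078 V.
V_in − V_rec = 0.000707812 V = 0.708 mV.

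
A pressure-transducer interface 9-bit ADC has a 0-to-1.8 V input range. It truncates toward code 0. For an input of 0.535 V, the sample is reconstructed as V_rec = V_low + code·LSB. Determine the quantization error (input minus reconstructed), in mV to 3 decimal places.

0.625 mV

Step size: 1.8 V ÷ 2^9 = 3.516 mV.
(V_in − V_low)/LSB = (0.535 − 0)/0.00351563 = 152.1778 → code 152 (floor).
V_rec = 0 + 152·0.00351563 = 0.534375 V.
V_in − V_rec = 0.000625 V = 0.625 mV.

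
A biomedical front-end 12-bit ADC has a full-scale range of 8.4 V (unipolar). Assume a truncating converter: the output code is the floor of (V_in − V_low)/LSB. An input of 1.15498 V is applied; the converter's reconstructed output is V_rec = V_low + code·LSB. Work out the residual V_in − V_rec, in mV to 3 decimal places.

LSB = 8.4/2^12 = 2.051 mV.
Scaled input = 563.1902 LSBs, so code = 563.
Reconstructed: 1.1545898 V.
Difference: 0.000390156 V → 0.390 mV.

0.390 mV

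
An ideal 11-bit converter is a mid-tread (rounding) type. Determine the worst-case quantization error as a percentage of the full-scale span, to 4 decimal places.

Rounding → worst-case error = ½ LSB = V_FS/2^12, so 100/4096 = 0.0244141 % of full scale.

0.0244 %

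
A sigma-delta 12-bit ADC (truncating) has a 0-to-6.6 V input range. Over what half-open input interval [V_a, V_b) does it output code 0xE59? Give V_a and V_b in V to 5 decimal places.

[5.91841 V, 5.92002 V)

LSB = 6.6/2^12 = 1.611 mV.
Code 0xE59 = 3673 decimal.
V_a = V_low + 3673·LSB = 5.91841 V; V_b = V_low + 3674·LSB = 5.92002 V.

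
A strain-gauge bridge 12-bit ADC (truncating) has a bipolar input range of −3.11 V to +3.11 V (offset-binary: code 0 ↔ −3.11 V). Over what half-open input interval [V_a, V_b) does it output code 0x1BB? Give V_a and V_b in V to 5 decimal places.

LSB = 6.22/2^12 = 1.519 mV.
Code 0x1BB = 443 decimal.
V_a = V_low + 443·LSB = -2.43728 V; V_b = V_low + 444·LSB = -2.43576 V.

[-2.43728 V, -2.43576 V)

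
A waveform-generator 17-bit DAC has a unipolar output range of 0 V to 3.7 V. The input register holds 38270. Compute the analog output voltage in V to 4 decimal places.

LSB = 3.7 V / 2^17 = 28.23 µV.
V_out = 0 + 38270 × 2.82288e-05 V = 1.08031 V.

1.0803 V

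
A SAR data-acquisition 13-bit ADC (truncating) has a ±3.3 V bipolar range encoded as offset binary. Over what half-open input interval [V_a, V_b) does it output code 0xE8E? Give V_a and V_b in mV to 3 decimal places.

LSB = 6.6/2^13 = 0.806 mV.
Code 0xE8E = 3726 decimal.
V_a = V_low + 3726·LSB = -0.298096 V; V_b = V_low + 3727·LSB = -0.29729 V.

[-298.096 mV, -297.290 mV)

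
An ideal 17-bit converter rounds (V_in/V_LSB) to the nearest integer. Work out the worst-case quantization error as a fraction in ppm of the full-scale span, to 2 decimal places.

Rounding → worst-case error = ½ LSB = V_FS/2^18, so 1e+06/262144 = 3.8147 ppm of full scale.

3.81 ppm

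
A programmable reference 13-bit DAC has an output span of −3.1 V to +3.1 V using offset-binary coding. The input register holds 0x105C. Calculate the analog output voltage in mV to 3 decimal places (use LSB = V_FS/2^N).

69.629 mV

LSB = 6.2 V / 2^13 = 0.757 mV.
Code 0x105C = 4188 decimal.
V_out = (−3.1) + 4188 × 0.000756836 V = 0.0696289 V.
= 69.629 mV.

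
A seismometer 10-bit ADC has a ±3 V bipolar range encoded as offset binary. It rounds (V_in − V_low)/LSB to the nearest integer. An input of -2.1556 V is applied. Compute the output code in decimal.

code 144

Full-scale span = 6 V; LSB = 6/2^10 = 5.859 mV.
(-2.1556 − (−3)) / 0.00585938 = 144.111 LSBs.
Round → code 144.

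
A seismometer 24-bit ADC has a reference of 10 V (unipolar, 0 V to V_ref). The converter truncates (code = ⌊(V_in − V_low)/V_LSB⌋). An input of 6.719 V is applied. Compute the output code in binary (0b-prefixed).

LSB = 10 V / 16777216 = 0.60 µV.
(V_in − V_low)/LSB = (6.719 − 0) / 5.96046e-07 = 11272611.430.
⌊·⌋(11272611.430) = 11272611.
In binary (0b-prefixed): 0b101011000000000110100011.

code 0b101011000000000110100011 (decimal 11272611)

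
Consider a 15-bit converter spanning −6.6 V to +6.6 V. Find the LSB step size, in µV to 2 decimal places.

Full-scale span = 13.2 V.
LSB = 13.2 / 2^15 = 13.2 / 32768 = 0.000402832 V = 402.83 µV.

402.83 µV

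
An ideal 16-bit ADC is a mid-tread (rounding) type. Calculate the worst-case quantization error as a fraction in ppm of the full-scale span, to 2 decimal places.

7.63 ppm

Rounding → worst-case error = ½ LSB = V_FS/2^17, so 1e+06/131072 = 7.62939 ppm of full scale.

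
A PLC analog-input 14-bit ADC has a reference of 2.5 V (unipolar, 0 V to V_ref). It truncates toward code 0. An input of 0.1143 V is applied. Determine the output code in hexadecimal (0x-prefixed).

code 0x2ED (decimal 749)

LSB = 2.5 V / 16384 = 152.59 µV.
Input sits at 749.076 steps above V_low.
Floor → code 749.
In hexadecimal (0x-prefixed): 0x2ED.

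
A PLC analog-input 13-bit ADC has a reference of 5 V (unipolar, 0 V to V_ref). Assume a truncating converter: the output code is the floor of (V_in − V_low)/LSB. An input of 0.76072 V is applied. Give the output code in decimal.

code 1246

With 8192 levels over 5 V, one step is 0.610 mV.
Input sits at 1246.364 steps above V_low.
So the output code is 1246.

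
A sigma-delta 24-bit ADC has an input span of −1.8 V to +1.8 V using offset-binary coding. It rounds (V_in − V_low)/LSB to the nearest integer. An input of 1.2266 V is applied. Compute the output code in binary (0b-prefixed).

With 16777216 levels over 3.6 V, one step is 0.21 µV.
Input sits at 14104978.318 steps above V_low.
So the output code is 14104978.
In binary (0b-prefixed): 0b110101110011100110010010.

code 0b110101110011100110010010 (decimal 14104978)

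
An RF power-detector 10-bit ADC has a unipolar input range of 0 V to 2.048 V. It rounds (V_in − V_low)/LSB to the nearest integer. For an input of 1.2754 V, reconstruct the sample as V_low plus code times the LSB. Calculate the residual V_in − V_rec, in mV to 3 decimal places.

-0.600 mV

LSB = 2.048/2^10 = 2.000 mV.
(1.2754 − 0)/0.002 = 637.7000; round gives code 638.
V_rec = 0 + 638·0.002 = 1.276 V.
Error = 1.2754 − 1.276 = -0.0006 V = -0.600 mV.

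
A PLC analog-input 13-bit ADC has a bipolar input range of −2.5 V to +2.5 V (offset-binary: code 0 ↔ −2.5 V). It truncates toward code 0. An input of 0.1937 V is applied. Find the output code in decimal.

Full-scale span = 5 V; LSB = 5/2^13 = 0.610 mV.
Input sits at 4413.358 steps above V_low.
⌊·⌋(4413.358) = 4413.

code 4413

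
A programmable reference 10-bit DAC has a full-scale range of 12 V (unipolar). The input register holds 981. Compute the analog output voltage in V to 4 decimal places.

11.4961 V

LSB = 12 V / 2^10 = 11.719 mV.
V_out = 0 + 981 × 0.0117188 V = 11.4961 V.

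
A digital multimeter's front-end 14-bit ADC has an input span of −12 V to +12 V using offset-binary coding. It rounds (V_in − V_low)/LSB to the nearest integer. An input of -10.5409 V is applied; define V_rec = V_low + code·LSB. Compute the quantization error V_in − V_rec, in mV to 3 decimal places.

Step size: 24 V ÷ 2^14 = 1.465 mV.
(V_in − V_low)/LSB = (-10.5409 − (−12))/0.00146484 = 996.0789 → code 996 (round).
V_rec = (−12) + 996·0.00146484 = -10.541016 V.
Difference: 0.000115625 V → 0.116 mV.

0.116 mV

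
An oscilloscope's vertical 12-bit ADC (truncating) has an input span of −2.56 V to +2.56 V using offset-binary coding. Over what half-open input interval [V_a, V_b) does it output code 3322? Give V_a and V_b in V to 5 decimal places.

LSB = 5.12/2^12 = 1.250 mV.
V_a = V_low + 3322·LSB = 1.5925 V; V_b = V_low + 3323·LSB = 1.59375 V.

[1.59250 V, 1.59375 V)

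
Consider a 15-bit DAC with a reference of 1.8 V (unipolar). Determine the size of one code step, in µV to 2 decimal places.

Full-scale span = 1.8 V.
LSB = 1.8 / 2^15 = 1.8 / 32768 = 5.49316e-05 V = 54.93 µV.

54.93 µV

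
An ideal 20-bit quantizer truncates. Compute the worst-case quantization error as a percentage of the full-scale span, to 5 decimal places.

0.00010 %

Truncating → worst-case error = 1 LSB = V_FS/2^20, so 100/1048576 = 9.53674e-05 % of full scale.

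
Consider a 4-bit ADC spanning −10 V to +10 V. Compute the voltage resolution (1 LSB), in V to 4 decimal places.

Full-scale span = 20 V.
LSB = 20 / 2^4 = 20 / 16 = 1.25 V = 1.2500 V.

1.2500 V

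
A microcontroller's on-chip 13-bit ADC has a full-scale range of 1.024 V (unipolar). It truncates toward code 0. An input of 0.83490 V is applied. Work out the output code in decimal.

LSB = 1.024 V / 8192 = 125.00 µV.
(0.83490 − 0) / 0.000125 = 6679.200 LSBs.
⌊·⌋(6679.200) = 6679.

code 6679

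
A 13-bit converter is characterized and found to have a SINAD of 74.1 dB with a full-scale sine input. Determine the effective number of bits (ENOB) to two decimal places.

ENOB = (SINAD − 1.76) / 6.02 = (74.1 − 1.76)/6.02 = 12.017.

12.02 bits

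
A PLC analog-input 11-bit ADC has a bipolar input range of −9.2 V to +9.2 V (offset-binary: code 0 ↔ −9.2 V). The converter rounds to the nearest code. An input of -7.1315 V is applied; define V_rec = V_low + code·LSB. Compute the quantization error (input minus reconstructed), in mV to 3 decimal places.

2.094 mV

One LSB is 18.4 V / 2048 = 8.984 mV.
(-7.1315 − (−9.2))/0.00898437 = 230.2330; round gives code 230.
Code 230 maps back to (−9.2) + 230×0.00898437 V = -7.1335938 V.
Difference: 0.00209375 V → 2.094 mV.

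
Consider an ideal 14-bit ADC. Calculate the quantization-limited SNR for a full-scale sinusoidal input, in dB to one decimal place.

SNR ≈ 6.02·N + 1.76 dB = 6.02·14 + 1.76 = 86.04 dB.

86.0 dB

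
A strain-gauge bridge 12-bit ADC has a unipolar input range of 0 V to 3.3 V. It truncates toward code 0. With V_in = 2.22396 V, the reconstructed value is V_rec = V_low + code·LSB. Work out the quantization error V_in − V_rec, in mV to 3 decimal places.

One LSB is 3.3 V / 4096 = 0.806 mV.
(2.22396 − 0)/0.000805664 = 2760.4061; ⌊·⌋ gives code 2760.
V_rec = 0 + 2760·0.000805664 = 2.2236328 V.
V_in − V_rec = 0.000327188 V = 0.327 mV.

0.327 mV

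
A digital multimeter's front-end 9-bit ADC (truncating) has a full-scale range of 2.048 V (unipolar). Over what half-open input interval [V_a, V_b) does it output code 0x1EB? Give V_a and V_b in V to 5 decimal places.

[1.96400 V, 1.96800 V)

LSB = 2.048/2^9 = 4.000 mV.
Code 0x1EB = 491 decimal.
V_a = V_low + 491·LSB = 1.964 V; V_b = V_low + 492·LSB = 1.968 V.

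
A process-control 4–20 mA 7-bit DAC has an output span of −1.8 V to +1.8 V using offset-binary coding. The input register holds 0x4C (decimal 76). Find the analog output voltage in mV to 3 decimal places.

LSB = 3.6 V / 2^7 = 28.125 mV.
Code 0x4C = 76 decimal.
V_out = (−1.8) + 76 × 0.028125 V = 0.3375 V.
= 337.500 mV.

337.500 mV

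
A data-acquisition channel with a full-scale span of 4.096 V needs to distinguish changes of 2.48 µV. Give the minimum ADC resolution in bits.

21 bits

Number of steps required ≥ 4.096 V / 2.48 µV = 1651612.90.
Need 2^N ≥ 1651612.90; 2^20 = 1048576, 2^21 = 2097152.
Minimum N = 21.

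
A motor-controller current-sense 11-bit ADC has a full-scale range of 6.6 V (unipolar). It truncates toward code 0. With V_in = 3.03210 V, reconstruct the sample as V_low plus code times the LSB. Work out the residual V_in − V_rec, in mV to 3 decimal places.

Step size: 6.6 V ÷ 2^11 = 3.223 mV.
Scaled input = 940.8698 LSBs, so code = 940.
Code 940 maps back to 0 + 940×0.00322266 V = 3.0292969 V.
V_in − V_rec = 0.00280313 V = 2.803 mV.

2.803 mV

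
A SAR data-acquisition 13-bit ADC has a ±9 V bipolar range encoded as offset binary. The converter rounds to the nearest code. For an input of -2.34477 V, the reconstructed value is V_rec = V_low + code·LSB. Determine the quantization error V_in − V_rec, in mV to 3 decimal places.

-0.288 mV

LSB = 18/2^13 = 2.197 mV.
Scaled input = 3028.8691 LSBs, so code = 3029.
Reconstructed: -2.3444824 V.
Error = -2.34477 − (−2.3444824) = -0.000287578 V = -0.288 mV.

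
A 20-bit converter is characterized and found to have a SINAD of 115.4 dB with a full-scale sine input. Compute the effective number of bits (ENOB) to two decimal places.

18.88 bits

ENOB = (SINAD − 1.76) / 6.02 = (115.4 − 1.76)/6.02 = 18.877.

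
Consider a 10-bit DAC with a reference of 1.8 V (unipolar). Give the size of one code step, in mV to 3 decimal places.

1.758 mV

Full-scale span = 1.8 V.
LSB = 1.8 / 2^10 = 1.8 / 1024 = 0.00175781 V = 1.758 mV.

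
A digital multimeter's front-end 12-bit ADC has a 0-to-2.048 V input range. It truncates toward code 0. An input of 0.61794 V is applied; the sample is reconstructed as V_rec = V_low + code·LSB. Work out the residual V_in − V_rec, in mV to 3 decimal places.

0.440 mV

Step size: 2.048 V ÷ 2^12 = 0.500 mV.
(0.61794 − 0)/0.0005 = 1235.8800; ⌊·⌋ gives code 1235.
V_rec = 0 + 1235·0.0005 = 0.6175 V.
Error = 0.61794 − 0.6175 = 0.00044 V = 0.440 mV.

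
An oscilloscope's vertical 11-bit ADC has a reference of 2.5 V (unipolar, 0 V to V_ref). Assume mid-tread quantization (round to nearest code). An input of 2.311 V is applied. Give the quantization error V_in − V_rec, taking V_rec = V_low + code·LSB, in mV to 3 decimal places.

0.209 mV

Step size: 2.5 V ÷ 2^11 = 1.221 mV.
(V_in − V_low)/LSB = (2.311 − 0)/0.0012207 = 1893.1712 → code 1893 (round).
Reconstructed: 2.310791 V.
Error = 2.311 − 2.310791 = 0.000208984 V = 0.209 mV.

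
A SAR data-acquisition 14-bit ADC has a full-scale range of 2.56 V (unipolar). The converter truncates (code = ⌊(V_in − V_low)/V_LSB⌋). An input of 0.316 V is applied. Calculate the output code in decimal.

code 2022

LSB = 2.56 V / 16384 = 156.25 µV.
Input sits at 2022.400 steps above V_low.
So the output code is 2022.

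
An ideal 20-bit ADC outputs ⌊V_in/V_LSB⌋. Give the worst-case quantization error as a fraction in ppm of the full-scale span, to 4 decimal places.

0.9537 ppm

Truncating → worst-case error = 1 LSB = V_FS/2^20, so 1e+06/1048576 = 0.953674 ppm of full scale.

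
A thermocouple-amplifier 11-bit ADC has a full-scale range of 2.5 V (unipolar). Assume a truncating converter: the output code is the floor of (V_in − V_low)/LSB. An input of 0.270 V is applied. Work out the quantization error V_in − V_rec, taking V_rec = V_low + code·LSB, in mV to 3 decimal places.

0.225 mV

Step size: 2.5 V ÷ 2^11 = 1.221 mV.
(V_in − V_low)/LSB = (0.270 − 0)/0.0012207 = 221.1840 → code 221 (floor).
Reconstructed: 0.26977539 V.
Error = 0.270 − 0.26977539 = 0.000224609 V = 0.225 mV.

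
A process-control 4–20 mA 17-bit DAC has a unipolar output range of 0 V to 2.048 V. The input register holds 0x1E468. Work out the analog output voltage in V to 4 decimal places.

LSB = 2.048 V / 2^17 = 15.62 µV.
Code 0x1E468 = 124008 decimal.
V_out = 0 + 124008 × 1.5625e-05 V = 1.93762 V.

1.9376 V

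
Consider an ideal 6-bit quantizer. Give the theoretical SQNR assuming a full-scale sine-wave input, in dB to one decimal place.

37.9 dB

SNR ≈ 6.02·N + 1.76 dB = 6.02·6 + 1.76 = 37.88 dB.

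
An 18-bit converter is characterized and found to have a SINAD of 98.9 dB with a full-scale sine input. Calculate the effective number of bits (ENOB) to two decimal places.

ENOB = (SINAD − 1.76) / 6.02 = (98.9 − 1.76)/6.02 = 16.136.

16.14 bits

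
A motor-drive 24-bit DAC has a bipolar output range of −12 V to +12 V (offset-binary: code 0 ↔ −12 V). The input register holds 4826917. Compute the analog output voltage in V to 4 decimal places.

LSB = 24 V / 2^24 = 1.43 µV.
V_out = (−12) + 4826917 × 1.43051e-06 V = -5.09504 V.

-5.0950 V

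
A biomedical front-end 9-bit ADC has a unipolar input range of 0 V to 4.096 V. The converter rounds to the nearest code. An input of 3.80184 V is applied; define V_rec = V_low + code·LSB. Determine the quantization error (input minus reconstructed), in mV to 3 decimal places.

1.840 mV

LSB = 4.096/2^9 = 8.000 mV.
Scaled input = 475.2300 LSBs, so code = 475.
Reconstructed: 3.8 V.
Error = 3.80184 − 3.8 = 0.00184 V = 1.840 mV.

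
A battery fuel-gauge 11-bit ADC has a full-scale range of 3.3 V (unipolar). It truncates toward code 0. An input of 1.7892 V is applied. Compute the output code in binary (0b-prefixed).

code 0b10001010110 (decimal 1110)

LSB = 3.3 V / 2048 = 1.611 mV.
(V_in − V_low)/LSB = (1.7892 − 0) / 0.00161133 = 1110.388.
⌊·⌋(1110.388) = 1110.
In binary (0b-prefixed): 0b10001010110.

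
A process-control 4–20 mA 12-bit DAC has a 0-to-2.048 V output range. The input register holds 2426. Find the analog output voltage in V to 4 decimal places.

LSB = 2.048 V / 2^12 = 0.500 mV.
V_out = 0 + 2426 × 0.0005 V = 1.213 V.

1.2130 V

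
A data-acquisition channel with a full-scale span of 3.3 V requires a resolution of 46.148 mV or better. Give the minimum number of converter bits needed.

Number of steps required ≥ 3.3 V / 46.148 mV = 71.51.
Need 2^N ≥ 71.51; 2^6 = 64, 2^7 = 128.
Minimum N = 7.

7 bits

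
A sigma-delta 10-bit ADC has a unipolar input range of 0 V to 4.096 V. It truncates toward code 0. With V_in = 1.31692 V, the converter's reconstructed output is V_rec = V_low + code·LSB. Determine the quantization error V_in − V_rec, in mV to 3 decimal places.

LSB = 4.096/2^10 = 4.000 mV.
(1.31692 − 0)/0.004 = 329.2300; ⌊·⌋ gives code 329.
Reconstructed: 1.316 V.
Error = 1.31692 − 1.316 = 0.00092 V = 0.920 mV.

0.920 mV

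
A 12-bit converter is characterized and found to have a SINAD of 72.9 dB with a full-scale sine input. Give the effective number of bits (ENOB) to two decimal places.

ENOB = (SINAD − 1.76) / 6.02 = (72.9 − 1.76)/6.02 = 11.817.

11.82 bits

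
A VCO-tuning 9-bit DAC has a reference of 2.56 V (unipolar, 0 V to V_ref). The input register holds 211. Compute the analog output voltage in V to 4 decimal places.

LSB = 2.56 V / 2^9 = 5.000 mV.
V_out = 0 + 211 × 0.005 V = 1.055 V.

1.0550 V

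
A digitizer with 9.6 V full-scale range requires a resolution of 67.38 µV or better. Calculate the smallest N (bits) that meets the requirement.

18 bits

Number of steps required ≥ 9.6 V / 67.38 µV = 142475.51.
Need 2^N ≥ 142475.51; 2^17 = 131072, 2^18 = 262144.
Minimum N = 18.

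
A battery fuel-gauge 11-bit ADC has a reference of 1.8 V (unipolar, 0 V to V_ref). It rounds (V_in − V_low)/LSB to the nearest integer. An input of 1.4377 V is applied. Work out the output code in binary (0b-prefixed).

Full-scale span = 1.8 V; LSB = 1.8/2^11 = 0.879 mV.
(V_in − V_low)/LSB = (1.4377 − 0) / 0.000878906 = 1635.783.
round(1635.783) = 1636.
In binary (0b-prefixed): 0b11001100100.

code 0b11001100100 (decimal 1636)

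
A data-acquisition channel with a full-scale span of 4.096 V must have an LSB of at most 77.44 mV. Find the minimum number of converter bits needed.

6 bits

Number of steps required ≥ 4.096 V / 77.44 mV = 52.89.
Need 2^N ≥ 52.89; 2^5 = 32, 2^6 = 64.
Minimum N = 6.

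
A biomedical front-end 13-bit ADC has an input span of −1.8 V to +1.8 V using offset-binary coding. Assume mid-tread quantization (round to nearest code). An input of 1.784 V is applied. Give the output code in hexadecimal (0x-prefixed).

LSB = 3.6 V / 8192 = 439.45 µV.
(V_in − V_low)/LSB = (1.784 − (−1.8)) / 0.000439453 = 8155.591.
Round → code 8156.
In hexadecimal (0x-prefixed): 0x1FDC.

code 0x1FDC (decimal 8156)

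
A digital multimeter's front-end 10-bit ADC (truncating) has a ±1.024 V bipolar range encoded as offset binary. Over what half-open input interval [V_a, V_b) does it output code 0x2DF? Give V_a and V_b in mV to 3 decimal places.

[446.000 mV, 448.000 mV)

LSB = 2.048/2^10 = 2.000 mV.
Code 0x2DF = 735 decimal.
V_a = V_low + 735·LSB = 0.446 V; V_b = V_low + 736·LSB = 0.448 V.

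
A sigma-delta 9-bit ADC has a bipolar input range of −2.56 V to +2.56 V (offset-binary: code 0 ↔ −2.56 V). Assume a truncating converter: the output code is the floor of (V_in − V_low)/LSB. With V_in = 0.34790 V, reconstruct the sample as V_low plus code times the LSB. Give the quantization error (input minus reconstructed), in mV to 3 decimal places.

Step size: 5.12 V ÷ 2^9 = 10.000 mV.
(0.34790 − (−2.56))/0.01 = 290.7900; ⌊·⌋ gives code 290.
V_rec = (−2.56) + 290·0.01 = 0.34 V.
Error = 0.34790 − 0.34 = 0.0079 V = 7.900 mV.

7.900 mV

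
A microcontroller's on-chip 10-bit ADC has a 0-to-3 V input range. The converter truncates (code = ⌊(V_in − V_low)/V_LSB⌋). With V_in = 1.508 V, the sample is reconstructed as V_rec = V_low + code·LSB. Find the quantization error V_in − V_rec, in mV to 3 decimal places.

One LSB is 3 V / 1024 = 2.930 mV.
(V_in − V_low)/LSB = (1.508 − 0)/0.00292969 = 514.7307 → code 514 (floor).
Code 514 maps back to 0 + 514×0.00292969 V = 1.5058594 V.
V_in − V_rec = 0.00214063 V = 2.141 mV.

2.141 mV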